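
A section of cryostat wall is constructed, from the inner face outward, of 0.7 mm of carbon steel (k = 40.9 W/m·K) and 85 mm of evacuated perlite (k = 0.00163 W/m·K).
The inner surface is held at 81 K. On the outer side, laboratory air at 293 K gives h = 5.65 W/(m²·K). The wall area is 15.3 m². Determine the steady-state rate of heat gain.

Model the wall as resistances in series:
R_carbon steel = L/(kA) = 0.0007/(40.9×15.3) = 1.119×10^-6 K/W
R_evacuated perlite = L/(kA) = 0.085/(0.00163×15.3) = 3.408 K/W
R_outer film = 1/(h_o·A) = 1/(5.65×15.3) = 0.01157 K/W
R_total = 3.42 K/W
Q = ΔT / R_total = 212 / 3.42

Q ≈ 62 W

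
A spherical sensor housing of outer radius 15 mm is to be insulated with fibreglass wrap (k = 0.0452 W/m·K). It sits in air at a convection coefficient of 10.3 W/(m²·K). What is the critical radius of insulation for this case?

For a sphere r_cr = 2k/h = 2×0.0452/10.3
r_cr = 8.78 mm; since the bare radius (15 mm) is above r_cr, any added insulation will reduce heat loss.

r_cr ≈ 8.78 mm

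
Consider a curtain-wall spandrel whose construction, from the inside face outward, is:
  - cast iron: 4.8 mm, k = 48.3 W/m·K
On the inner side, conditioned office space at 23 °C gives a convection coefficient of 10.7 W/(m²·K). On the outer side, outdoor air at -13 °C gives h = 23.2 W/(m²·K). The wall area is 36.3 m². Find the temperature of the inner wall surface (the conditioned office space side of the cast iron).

T ≈ -1.62 °C

Using the resistance-network approach (series):
R_inner film = 1/(h_i·A) = 1/(10.7×36.3) = 0.002575 K/W
R_cast iron = L/(kA) = 0.0048/(48.3×36.3) = 2.738×10^-6 K/W
R_outer film = 1/(h_o·A) = 1/(23.2×36.3) = 0.001187 K/W
R_total = 0.003765 K/W;  Q = ΔT/R_total = 36/0.003765 = 9562 W
T_interface = T_inner − Q·ΣR(inner→interface) = 23 − 9560×0.002575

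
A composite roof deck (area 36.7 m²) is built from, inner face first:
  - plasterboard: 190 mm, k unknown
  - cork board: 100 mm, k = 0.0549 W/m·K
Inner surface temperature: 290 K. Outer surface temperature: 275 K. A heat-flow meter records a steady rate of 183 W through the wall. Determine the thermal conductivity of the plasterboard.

Thermal resistances in series:
R_cork board = L/(kA) = 0.1/(0.0549×36.7) = 0.04963 K/W
Sum of known resistances R_other = 0.04963 K/W
Total R = ΔT/Q = 15/183 = 0.08197 K/W
R_plasterboard = R_total − R_other = 0.03234 K/W
k = L/(R·A) = 0.19/(0.03234×36.7)

k ≈ 0.16 W/(m·K)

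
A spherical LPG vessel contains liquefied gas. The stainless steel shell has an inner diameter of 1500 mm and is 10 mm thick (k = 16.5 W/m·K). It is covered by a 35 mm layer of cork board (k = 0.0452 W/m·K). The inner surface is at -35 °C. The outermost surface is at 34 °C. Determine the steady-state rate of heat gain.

Radial (spherical) resistances in series:
R_stainless steel shell = (1/0.75 − 1/0.76)/(4π×16.5) = 8.461×10^-5 K/W
R_cork board = (1/0.76 − 1/0.795)/(4π×0.0452) = 0.102 K/W
R_total = 0.1021 K/W
Q = ΔT/R_total = 69/0.1021

Q ≈ 676 W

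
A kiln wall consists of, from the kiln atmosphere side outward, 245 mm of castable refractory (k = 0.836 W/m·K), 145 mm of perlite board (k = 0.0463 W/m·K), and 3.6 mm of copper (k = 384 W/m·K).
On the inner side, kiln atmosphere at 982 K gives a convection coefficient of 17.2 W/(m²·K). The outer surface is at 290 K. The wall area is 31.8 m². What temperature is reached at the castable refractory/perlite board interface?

T ≈ 912 K

Treating each layer as a thermal resistance in series:
R_inner film = 1/(h_i·A) = 1/(17.2×31.8) = 0.001828 K/W
R_castable refractory = L/(kA) = 0.245/(0.836×31.8) = 0.009216 K/W
R_perlite board = L/(kA) = 0.145/(0.0463×31.8) = 0.09848 K/W
R_copper = L/(kA) = 0.0036/(384×31.8) = 2.948×10^-7 K/W
R_total = 0.1095 K/W;  Q = ΔT/R_total = 692/0.1095 = 6318 W
T_interface = T_inner − Q·ΣR(inner→interface) = 982 − 6320×0.01104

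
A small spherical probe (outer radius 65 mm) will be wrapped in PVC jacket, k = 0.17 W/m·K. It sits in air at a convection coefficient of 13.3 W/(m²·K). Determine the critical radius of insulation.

For a sphere r_cr = 2k/h = 2×0.17/13.3
r_cr = 25.6 mm; since the bare radius (65 mm) is above r_cr, any added insulation will reduce heat loss.

r_cr ≈ 25.6 mm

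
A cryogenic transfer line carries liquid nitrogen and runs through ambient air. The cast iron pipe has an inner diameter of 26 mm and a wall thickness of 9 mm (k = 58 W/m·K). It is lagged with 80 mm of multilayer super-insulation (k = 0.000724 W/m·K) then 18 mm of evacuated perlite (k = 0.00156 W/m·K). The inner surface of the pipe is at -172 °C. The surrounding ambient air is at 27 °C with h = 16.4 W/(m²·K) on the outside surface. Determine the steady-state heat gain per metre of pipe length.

q′ ≈ 0.562 W/m

Radial resistances (cylindrical: R_cond = ln(r_o/r_i)/(2πkL), R_conv = 1/(h·2πrL)):
R_cast iron pipe wall = ln(22/13)/(2π×58×1) = 0.001444 K/W
R_multilayer super-insulation = ln(102/22)/(2π×0.000724×1) = 337.2 K/W
R_evacuated perlite = ln(120/102)/(2π×0.00156×1) = 16.58 K/W
R_outer film = 1/(h_o·2πr_oL) = 1/(16.4×2π×0.12×1) = 0.08087 K/W
R_total = 353.9 K/W
Q = ΔT/R_total = 199/353.9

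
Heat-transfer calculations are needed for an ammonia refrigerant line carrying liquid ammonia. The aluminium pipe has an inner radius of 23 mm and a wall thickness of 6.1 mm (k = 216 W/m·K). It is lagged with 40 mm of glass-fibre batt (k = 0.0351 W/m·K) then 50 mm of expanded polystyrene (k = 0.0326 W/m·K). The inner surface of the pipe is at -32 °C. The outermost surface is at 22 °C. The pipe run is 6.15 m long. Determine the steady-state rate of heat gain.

Q ≈ 50.5 W

Per-layer cylindrical resistances, series-summed:
R_aluminium pipe wall = ln(29.1/23)/(2π×216×6.15) = 2.818×10^-5 K/W
R_glass-fibre batt = ln(69.1/29.1)/(2π×0.0351×6.15) = 0.6376 K/W
R_expanded polystyrene = ln(119.1/69.1)/(2π×0.0326×6.15) = 0.4322 K/W
R_total = 1.07 K/W
Q = ΔT/R_total = 54/1.07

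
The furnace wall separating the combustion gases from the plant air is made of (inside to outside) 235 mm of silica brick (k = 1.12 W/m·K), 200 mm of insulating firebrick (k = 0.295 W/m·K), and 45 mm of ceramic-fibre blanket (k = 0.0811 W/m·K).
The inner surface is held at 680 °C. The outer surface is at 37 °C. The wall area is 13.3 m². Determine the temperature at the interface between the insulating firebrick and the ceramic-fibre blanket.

T ≈ 284 °C

Model the wall as resistances in series:
R_silica brick = L/(kA) = 0.235/(1.12×13.3) = 0.01578 K/W
R_insulating firebrick = L/(kA) = 0.2/(0.295×13.3) = 0.05097 K/W
R_ceramic-fibre blanket = L/(kA) = 0.045/(0.0811×13.3) = 0.04172 K/W
R_total = 0.1085 K/W;  Q = ΔT/R_total = 643/0.1085 = 5928 W
T_interface = T_inner − Q·ΣR(inner→interface) = 680 − 5930×0.06675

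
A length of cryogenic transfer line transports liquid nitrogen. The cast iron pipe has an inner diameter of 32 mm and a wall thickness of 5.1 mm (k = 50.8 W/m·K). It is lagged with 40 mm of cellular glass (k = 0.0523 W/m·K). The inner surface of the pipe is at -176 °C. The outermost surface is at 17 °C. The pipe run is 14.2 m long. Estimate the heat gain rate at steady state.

Q ≈ 847 W

Per-layer cylindrical resistances, series-summed:
R_cast iron pipe wall = ln(21.1/16)/(2π×50.8×14.2) = 6.105×10^-5 K/W
R_cellular glass = ln(61.1/21.1)/(2π×0.0523×14.2) = 0.2279 K/W
R_total = 0.2279 K/W
Q = ΔT/R_total = 193/0.2279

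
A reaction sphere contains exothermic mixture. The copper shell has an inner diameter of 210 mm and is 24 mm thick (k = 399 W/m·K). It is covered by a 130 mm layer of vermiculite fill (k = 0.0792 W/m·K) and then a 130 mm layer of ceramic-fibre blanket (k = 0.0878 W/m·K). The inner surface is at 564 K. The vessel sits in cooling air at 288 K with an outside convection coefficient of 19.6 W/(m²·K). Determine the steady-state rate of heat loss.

Q ≈ 54.1 W

For a spherical shell R = (1/r₁ − 1/r₂)/(4πk); film R = 1/(h·4πr²). In series:
R_copper shell = (1/0.105 − 1/0.129)/(4π×399) = 3.534×10^-4 K/W
R_vermiculite fill = (1/0.129 − 1/0.259)/(4π×0.0792) = 3.909 K/W
R_ceramic-fibre blanket = (1/0.259 − 1/0.389)/(4π×0.0878) = 1.169 K/W
R_outer film = 1/(h·4πr_o²) = 1/(19.6×4π×0.389²) = 0.02683 K/W
R_total = 5.106 K/W
Q = ΔT/R_total = 276/5.106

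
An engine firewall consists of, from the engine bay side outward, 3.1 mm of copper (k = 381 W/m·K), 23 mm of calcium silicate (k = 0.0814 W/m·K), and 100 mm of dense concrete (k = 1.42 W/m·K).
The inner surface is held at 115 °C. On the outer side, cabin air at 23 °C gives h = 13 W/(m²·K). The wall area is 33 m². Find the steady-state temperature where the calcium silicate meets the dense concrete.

Model the wall as resistances in series:
R_copper = L/(kA) = 0.0031/(381×33) = 2.466×10^-7 K/W
R_calcium silicate = L/(kA) = 0.023/(0.0814×33) = 0.008562 K/W
R_dense concrete = L/(kA) = 0.1/(1.42×33) = 0.002134 K/W
R_outer film = 1/(h_o·A) = 1/(13×33) = 0.002331 K/W
R_total = 0.01303 K/W;  Q = ΔT/R_total = 92/0.01303 = 7062 W
T_interface = T_inner − Q·ΣR(inner→interface) = 115 − 7060×0.008563

T ≈ 54.5 °C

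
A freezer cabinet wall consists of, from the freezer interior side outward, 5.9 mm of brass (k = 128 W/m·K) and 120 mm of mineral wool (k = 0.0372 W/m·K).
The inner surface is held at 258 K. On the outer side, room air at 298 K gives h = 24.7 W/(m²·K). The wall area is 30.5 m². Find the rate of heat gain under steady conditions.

Q ≈ 374 W

Model the wall as resistances in series:
R_brass = L/(kA) = 0.0059/(128×30.5) = 1.511×10^-6 K/W
R_mineral wool = L/(kA) = 0.12/(0.0372×30.5) = 0.1058 K/W
R_outer film = 1/(h_o·A) = 1/(24.7×30.5) = 0.001327 K/W
R_total = 0.1071 K/W
Q = ΔT / R_total = 40 / 0.1071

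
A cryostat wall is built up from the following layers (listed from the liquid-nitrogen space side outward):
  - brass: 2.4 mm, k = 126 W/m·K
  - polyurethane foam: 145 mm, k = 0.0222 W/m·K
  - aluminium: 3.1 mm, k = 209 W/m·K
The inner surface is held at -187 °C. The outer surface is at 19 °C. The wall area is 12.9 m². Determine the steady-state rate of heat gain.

Treating each layer as a thermal resistance in series:
R_brass = L/(kA) = 0.0024/(126×12.9) = 1.477×10^-6 K/W
R_polyurethane foam = L/(kA) = 0.145/(0.0222×12.9) = 0.5063 K/W
R_aluminium = L/(kA) = 0.0031/(209×12.9) = 1.15×10^-6 K/W
R_total = 0.5063 K/W
Q = ΔT / R_total = 206 / 0.5063

Q ≈ 407 W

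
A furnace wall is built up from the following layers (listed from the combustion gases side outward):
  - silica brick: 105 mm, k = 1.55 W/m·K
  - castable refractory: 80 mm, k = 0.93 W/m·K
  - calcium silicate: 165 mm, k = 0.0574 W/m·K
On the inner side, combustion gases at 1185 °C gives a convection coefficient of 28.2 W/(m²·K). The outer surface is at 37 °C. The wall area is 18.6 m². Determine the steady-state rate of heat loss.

Q ≈ 6970 W

Model the wall as resistances in series:
R_inner film = 1/(h_i·A) = 1/(28.2×18.6) = 0.001907 K/W
R_silica brick = L/(kA) = 0.105/(1.55×18.6) = 0.003642 K/W
R_castable refractory = L/(kA) = 0.08/(0.93×18.6) = 0.004625 K/W
R_calcium silicate = L/(kA) = 0.165/(0.0574×18.6) = 0.1545 K/W
R_total = 0.1647 K/W
Q = ΔT / R_total = 1148 / 0.1647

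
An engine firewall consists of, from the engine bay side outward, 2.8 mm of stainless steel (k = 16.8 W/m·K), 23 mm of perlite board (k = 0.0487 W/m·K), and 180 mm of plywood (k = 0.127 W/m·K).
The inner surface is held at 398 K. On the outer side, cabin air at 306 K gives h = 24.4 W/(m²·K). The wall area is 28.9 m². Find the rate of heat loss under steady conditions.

Q ≈ 1380 W

Using the resistance-network approach (series):
R_stainless steel = L/(kA) = 0.0028/(16.8×28.9) = 5.767×10^-6 K/W
R_perlite board = L/(kA) = 0.023/(0.0487×28.9) = 0.01634 K/W
R_plywood = L/(kA) = 0.18/(0.127×28.9) = 0.04904 K/W
R_outer film = 1/(h_o·A) = 1/(24.4×28.9) = 0.001418 K/W
R_total = 0.06681 K/W
Q = ΔT / R_total = 92 / 0.06681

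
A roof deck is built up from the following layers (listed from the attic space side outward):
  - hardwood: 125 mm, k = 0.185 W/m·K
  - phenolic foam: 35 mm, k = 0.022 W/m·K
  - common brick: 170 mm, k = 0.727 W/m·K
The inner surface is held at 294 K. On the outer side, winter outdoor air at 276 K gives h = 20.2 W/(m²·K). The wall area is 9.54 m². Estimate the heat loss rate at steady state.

Treating each layer as a thermal resistance in series:
R_hardwood = L/(kA) = 0.125/(0.185×9.54) = 0.07083 K/W
R_phenolic foam = L/(kA) = 0.035/(0.022×9.54) = 0.1668 K/W
R_common brick = L/(kA) = 0.17/(0.727×9.54) = 0.02451 K/W
R_outer film = 1/(h_o·A) = 1/(20.2×9.54) = 0.005189 K/W
R_total = 0.2673 K/W
Q = ΔT / R_total = 18 / 0.2673

Q ≈ 67.3 W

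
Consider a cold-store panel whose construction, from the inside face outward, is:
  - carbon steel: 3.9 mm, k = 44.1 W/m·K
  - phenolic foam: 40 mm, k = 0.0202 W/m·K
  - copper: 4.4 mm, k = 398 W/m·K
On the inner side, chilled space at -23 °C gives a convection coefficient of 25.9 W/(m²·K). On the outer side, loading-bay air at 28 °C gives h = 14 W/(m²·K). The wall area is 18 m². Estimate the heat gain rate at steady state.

Thermal resistances in series:
R_inner film = 1/(h_i·A) = 1/(25.9×18) = 0.002145 K/W
R_carbon steel = L/(kA) = 0.0039/(44.1×18) = 4.913×10^-6 K/W
R_phenolic foam = L/(kA) = 0.04/(0.0202×18) = 0.11 K/W
R_copper = L/(kA) = 0.0044/(398×18) = 6.142×10^-7 K/W
R_outer film = 1/(h_o·A) = 1/(14×18) = 0.003968 K/W
R_total = 0.1161 K/W
Q = ΔT / R_total = 51 / 0.1161

Q ≈ 439 W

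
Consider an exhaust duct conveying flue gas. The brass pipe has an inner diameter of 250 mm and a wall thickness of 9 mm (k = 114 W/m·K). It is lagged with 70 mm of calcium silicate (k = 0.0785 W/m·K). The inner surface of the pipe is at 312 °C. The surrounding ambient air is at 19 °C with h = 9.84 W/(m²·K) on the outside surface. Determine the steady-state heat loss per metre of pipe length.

Radial resistances (cylindrical: R_cond = ln(r_o/r_i)/(2πkL), R_conv = 1/(h·2πrL)):
R_brass pipe wall = ln(134/125)/(2π×114×1) = 9.707×10^-5 K/W
R_calcium silicate = ln(204/134)/(2π×0.0785×1) = 0.8521 K/W
R_outer film = 1/(h_o·2πr_oL) = 1/(9.84×2π×0.204×1) = 0.07929 K/W
R_total = 0.9315 K/W
Q = ΔT/R_total = 293/0.9315

q′ ≈ 315 W/m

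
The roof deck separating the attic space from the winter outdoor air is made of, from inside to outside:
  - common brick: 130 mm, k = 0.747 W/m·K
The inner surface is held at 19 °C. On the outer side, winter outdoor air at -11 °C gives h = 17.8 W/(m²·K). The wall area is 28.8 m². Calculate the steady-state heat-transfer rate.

Q ≈ 3750 W

Series thermal resistances:
R_common brick = L/(kA) = 0.13/(0.747×28.8) = 0.006043 K/W
R_outer film = 1/(h_o·A) = 1/(17.8×28.8) = 0.001951 K/W
R_total = 0.007993 K/W
Q = ΔT / R_total = 30 / 0.007993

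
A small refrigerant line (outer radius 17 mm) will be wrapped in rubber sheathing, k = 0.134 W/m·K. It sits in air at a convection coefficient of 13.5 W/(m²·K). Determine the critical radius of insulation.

For a cylinder r_cr = k/h = 0.134/13.5
r_cr = 9.93 mm; since the bare radius (17 mm) is above r_cr, any added insulation will reduce heat loss.

r_cr ≈ 9.93 mm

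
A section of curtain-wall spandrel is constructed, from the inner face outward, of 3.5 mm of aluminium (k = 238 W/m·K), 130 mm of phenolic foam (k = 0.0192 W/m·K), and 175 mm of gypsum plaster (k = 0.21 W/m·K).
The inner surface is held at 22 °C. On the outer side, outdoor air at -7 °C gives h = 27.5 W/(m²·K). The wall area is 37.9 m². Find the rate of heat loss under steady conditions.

Series thermal resistances:
R_aluminium = L/(kA) = 0.0035/(238×37.9) = 3.88×10^-7 K/W
R_phenolic foam = L/(kA) = 0.13/(0.0192×37.9) = 0.1786 K/W
R_gypsum plaster = L/(kA) = 0.175/(0.21×37.9) = 0.02199 K/W
R_outer film = 1/(h_o·A) = 1/(27.5×37.9) = 9.595×10^-4 K/W
R_total = 0.2016 K/W
Q = ΔT / R_total = 29 / 0.2016

Q ≈ 144 W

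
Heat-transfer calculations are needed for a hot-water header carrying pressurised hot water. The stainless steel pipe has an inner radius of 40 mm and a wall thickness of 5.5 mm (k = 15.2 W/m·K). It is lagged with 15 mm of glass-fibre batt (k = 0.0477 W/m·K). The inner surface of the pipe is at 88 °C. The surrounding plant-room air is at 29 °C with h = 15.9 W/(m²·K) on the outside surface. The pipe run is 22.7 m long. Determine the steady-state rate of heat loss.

Radial resistances (cylindrical: R_cond = ln(r_o/r_i)/(2πkL), R_conv = 1/(h·2πrL)):
R_stainless steel pipe wall = ln(45.5/40)/(2π×15.2×22.7) = 5.943×10^-5 K/W
R_glass-fibre batt = ln(60.5/45.5)/(2π×0.0477×22.7) = 0.04188 K/W
R_outer film = 1/(h_o·2πr_oL) = 1/(15.9×2π×0.0605×22.7) = 0.007289 K/W
R_total = 0.04923 K/W
Q = ΔT/R_total = 59/0.04923

Q ≈ 1200 W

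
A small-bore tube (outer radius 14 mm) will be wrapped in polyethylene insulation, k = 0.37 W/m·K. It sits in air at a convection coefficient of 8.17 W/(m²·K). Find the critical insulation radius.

For a cylinder r_cr = k/h = 0.37/8.17
r_cr = 45.3 mm; since the bare radius (14 mm) is below r_cr, adding a thin layer of insulation will *increase* heat loss.

r_cr ≈ 45.3 mm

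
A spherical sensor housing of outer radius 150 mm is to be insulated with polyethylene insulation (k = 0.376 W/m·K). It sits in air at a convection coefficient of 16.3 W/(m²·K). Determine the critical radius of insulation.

r_cr ≈ 46.1 mm

For a sphere r_cr = 2k/h = 2×0.376/16.3
r_cr = 46.1 mm; since the bare radius (150 mm) is above r_cr, any added insulation will reduce heat loss.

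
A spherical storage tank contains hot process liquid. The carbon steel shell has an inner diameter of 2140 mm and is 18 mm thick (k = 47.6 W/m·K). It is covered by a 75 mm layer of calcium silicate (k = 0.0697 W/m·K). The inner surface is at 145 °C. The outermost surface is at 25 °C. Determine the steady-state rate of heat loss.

Each spherical layer contributes R = (1/r_i − 1/r_o)/(4πk):
R_carbon steel shell = (1/1.07 − 1/1.088)/(4π×47.6) = 2.585×10^-5 K/W
R_calcium silicate = (1/1.088 − 1/1.163)/(4π×0.0697) = 0.06767 K/W
R_total = 0.0677 K/W
Q = ΔT/R_total = 120/0.0677

Q ≈ 1770 W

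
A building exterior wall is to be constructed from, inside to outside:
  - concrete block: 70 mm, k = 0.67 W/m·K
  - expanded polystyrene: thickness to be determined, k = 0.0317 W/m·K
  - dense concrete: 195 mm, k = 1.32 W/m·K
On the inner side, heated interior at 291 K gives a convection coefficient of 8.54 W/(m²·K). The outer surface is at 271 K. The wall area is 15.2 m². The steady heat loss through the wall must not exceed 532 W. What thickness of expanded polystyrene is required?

L ≈ 6.41 mm

Using the resistance-network approach (series):
R_inner film = 1/(h_i·A) = 1/(8.54×15.2) = 0.007704 K/W
R_concrete block = L/(kA) = 0.07/(0.67×15.2) = 0.006874 K/W
R_dense concrete = L/(kA) = 0.195/(1.32×15.2) = 0.009719 K/W
Sum of the known resistances R_other = 0.0243 K/W
Required total resistance R_tot = ΔT/Q_allow = 20/532 = 0.03759 K/W
R_expanded polystyrene = R_tot − R_other = 0.0133 K/W
L = R·k·A = 0.0133×0.0317×15.2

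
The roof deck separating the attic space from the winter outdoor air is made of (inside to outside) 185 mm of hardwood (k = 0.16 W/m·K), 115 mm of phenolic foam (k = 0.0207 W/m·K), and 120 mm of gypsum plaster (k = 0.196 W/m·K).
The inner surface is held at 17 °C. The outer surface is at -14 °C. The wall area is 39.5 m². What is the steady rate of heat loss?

Treating each layer as a thermal resistance in series:
R_hardwood = L/(kA) = 0.185/(0.16×39.5) = 0.02927 K/W
R_phenolic foam = L/(kA) = 0.115/(0.0207×39.5) = 0.1406 K/W
R_gypsum plaster = L/(kA) = 0.12/(0.196×39.5) = 0.0155 K/W
R_total = 0.1854 K/W
Q = ΔT / R_total = 31 / 0.1854

Q ≈ 167 W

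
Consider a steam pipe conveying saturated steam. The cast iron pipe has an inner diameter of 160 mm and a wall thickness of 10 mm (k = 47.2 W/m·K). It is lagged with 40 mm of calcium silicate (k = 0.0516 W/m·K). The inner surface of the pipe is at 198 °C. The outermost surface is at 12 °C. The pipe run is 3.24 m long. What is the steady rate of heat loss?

Q ≈ 531 W

Treating each annulus and film as a series resistance:
R_cast iron pipe wall = ln(90/80)/(2π×47.2×3.24) = 1.226×10^-4 K/W
R_calcium silicate = ln(130/90)/(2π×0.0516×3.24) = 0.3501 K/W
R_total = 0.3502 K/W
Q = ΔT/R_total = 186/0.3502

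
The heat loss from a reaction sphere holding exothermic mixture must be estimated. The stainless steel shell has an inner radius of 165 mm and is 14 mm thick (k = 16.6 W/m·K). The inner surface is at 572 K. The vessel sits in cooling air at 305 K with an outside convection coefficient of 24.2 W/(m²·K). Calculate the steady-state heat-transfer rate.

For a spherical shell R = (1/r₁ − 1/r₂)/(4πk); film R = 1/(h·4πr²). In series:
R_stainless steel shell = (1/0.165 − 1/0.179)/(4π×16.6) = 0.002272 K/W
R_outer film = 1/(h·4πr_o²) = 1/(24.2×4π×0.179²) = 0.1026 K/W
R_total = 0.1049 K/W
Q = ΔT/R_total = 267/0.1049

Q ≈ 2550 W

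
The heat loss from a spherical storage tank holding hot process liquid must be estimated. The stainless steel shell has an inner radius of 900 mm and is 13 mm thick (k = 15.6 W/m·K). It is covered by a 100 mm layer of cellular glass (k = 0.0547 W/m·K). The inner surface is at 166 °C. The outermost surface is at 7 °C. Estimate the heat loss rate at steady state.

Q ≈ 1010 W

Each spherical layer contributes R = (1/r_i − 1/r_o)/(4πk):
R_stainless steel shell = (1/0.9 − 1/0.913)/(4π×15.6) = 8.07×10^-5 K/W
R_cellular glass = (1/0.913 − 1/1.013)/(4π×0.0547) = 0.1573 K/W
R_total = 0.1574 K/W
Q = ΔT/R_total = 159/0.1574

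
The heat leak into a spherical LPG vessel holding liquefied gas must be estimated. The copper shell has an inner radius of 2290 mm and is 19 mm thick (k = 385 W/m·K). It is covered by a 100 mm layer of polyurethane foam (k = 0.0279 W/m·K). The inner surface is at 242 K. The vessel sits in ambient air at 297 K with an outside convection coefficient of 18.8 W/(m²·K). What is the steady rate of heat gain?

Q ≈ 1060 W

For a spherical shell R = (1/r₁ − 1/r₂)/(4πk); film R = 1/(h·4πr²). In series:
R_copper shell = (1/2.29 − 1/2.309)/(4π×385) = 7.427×10^-7 K/W
R_polyurethane foam = (1/2.309 − 1/2.409)/(4π×0.0279) = 0.05128 K/W
R_outer film = 1/(h·4πr_o²) = 1/(18.8×4π×2.409²) = 7.294×10^-4 K/W
R_total = 0.05201 K/W
Q = ΔT/R_total = 55/0.05201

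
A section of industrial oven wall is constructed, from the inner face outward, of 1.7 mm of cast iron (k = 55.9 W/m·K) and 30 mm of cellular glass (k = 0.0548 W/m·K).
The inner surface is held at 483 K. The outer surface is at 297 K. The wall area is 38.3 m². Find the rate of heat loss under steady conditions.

Q ≈ 13000 W

Using the resistance-network approach (series):
R_cast iron = L/(kA) = 0.0017/(55.9×38.3) = 7.94×10^-7 K/W
R_cellular glass = L/(kA) = 0.03/(0.0548×38.3) = 0.01429 K/W
R_total = 0.01429 K/W
Q = ΔT / R_total = 186 / 0.01429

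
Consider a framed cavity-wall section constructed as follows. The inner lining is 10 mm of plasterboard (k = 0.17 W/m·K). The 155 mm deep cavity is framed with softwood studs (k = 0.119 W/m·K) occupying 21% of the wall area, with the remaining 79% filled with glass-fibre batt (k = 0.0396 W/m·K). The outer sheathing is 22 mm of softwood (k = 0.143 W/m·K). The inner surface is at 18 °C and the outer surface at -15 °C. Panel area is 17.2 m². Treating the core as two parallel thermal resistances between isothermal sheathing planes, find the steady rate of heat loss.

Sheathing layers in series; stud and cavity paths in parallel between them.
R_inner = 0.01/(0.17×17.2) = 0.00342 K/W
R_stud  = 0.155/(0.119×0.21×17.2) = 0.3606 K/W
R_cav   = 0.155/(0.0396×0.79×17.2) = 0.2881 K/W
1/R_core = 1/R_stud + 1/R_cav → R_core = 0.1601 K/W
R_outer = 0.022/(0.143×17.2) = 0.008945 K/W
R_total = 0.1725 K/W
Q = ΔT/R_total = 33/0.1725

Q ≈ 191 W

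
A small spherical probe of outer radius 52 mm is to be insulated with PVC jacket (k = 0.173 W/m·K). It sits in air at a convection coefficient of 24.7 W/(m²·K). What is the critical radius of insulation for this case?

For a sphere r_cr = 2k/h = 2×0.173/24.7
r_cr = 14 mm; since the bare radius (52 mm) is above r_cr, any added insulation will reduce heat loss.

r_cr ≈ 14 mm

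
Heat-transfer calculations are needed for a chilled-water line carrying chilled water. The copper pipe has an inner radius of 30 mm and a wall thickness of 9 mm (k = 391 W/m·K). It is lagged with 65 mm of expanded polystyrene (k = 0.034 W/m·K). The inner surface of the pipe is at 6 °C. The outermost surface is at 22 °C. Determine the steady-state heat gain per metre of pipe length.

q′ ≈ 3.48 W/m

Radial resistances (cylindrical: R_cond = ln(r_o/r_i)/(2πkL), R_conv = 1/(h·2πrL)):
R_copper pipe wall = ln(39/30)/(2π×391×1) = 1.068×10^-4 K/W
R_expanded polystyrene = ln(104/39)/(2π×0.034×1) = 4.591 K/W
R_total = 4.591 K/W
Q = ΔT/R_total = 16/4.591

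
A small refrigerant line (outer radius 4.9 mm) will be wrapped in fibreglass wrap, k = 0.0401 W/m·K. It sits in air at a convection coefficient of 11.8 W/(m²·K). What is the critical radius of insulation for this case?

For a cylinder r_cr = k/h = 0.0401/11.8
r_cr = 3.4 mm; since the bare radius (4.9 mm) is above r_cr, any added insulation will reduce heat loss.

r_cr ≈ 3.4 mm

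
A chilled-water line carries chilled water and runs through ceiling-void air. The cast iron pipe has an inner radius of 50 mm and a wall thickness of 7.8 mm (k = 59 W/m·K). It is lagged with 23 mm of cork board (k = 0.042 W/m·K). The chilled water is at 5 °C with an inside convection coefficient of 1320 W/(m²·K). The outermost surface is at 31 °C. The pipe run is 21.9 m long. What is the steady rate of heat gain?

Q ≈ 448 W

Cylindrical conduction, so R = ln(r₂/r₁)/(2πkL) per layer, in series:
R_inner film = 1/(h_i·2πr₁L) = 1/(1320×2π×0.05×21.9) = 1.101×10^-4 K/W
R_cast iron pipe wall = ln(57.8/50)/(2π×59×21.9) = 1.786×10^-5 K/W
R_cork board = ln(80.8/57.8)/(2π×0.042×21.9) = 0.05796 K/W
R_total = 0.05809 K/W
Q = ΔT/R_total = 26/0.05809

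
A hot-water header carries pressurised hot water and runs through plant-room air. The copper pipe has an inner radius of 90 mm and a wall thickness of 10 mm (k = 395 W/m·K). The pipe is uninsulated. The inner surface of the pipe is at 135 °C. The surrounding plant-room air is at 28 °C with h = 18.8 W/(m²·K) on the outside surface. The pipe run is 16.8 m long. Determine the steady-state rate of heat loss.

Per-layer cylindrical resistances, series-summed:
R_copper pipe wall = ln(100/90)/(2π×395×16.8) = 2.527×10^-6 K/W
R_outer film = 1/(h_o·2πr_oL) = 1/(18.8×2π×0.1×16.8) = 0.005039 K/W
R_total = 0.005042 K/W
Q = ΔT/R_total = 107/0.005042

Q ≈ 21200 W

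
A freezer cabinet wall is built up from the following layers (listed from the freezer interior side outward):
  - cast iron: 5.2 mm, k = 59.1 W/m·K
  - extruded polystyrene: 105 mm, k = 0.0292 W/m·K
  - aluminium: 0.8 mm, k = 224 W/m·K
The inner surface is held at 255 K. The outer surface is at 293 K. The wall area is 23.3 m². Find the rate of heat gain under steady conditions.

Using the resistance-network approach (series):
R_cast iron = L/(kA) = 0.0052/(59.1×23.3) = 3.776×10^-6 K/W
R_extruded polystyrene = L/(kA) = 0.105/(0.0292×23.3) = 0.1543 K/W
R_aluminium = L/(kA) = 0.0008/(224×23.3) = 1.533×10^-7 K/W
R_total = 0.1543 K/W
Q = ΔT / R_total = 38 / 0.1543

Q ≈ 246 W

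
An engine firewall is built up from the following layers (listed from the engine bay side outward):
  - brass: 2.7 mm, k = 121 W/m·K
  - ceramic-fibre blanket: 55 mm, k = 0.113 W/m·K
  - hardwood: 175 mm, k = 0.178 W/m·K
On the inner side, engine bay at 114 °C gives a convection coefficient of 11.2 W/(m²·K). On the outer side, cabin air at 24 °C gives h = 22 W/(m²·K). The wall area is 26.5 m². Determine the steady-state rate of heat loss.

Thermal resistances in series:
R_inner film = 1/(h_i·A) = 1/(11.2×26.5) = 0.003369 K/W
R_brass = L/(kA) = 0.0027/(121×26.5) = 8.42×10^-7 K/W
R_ceramic-fibre blanket = L/(kA) = 0.055/(0.113×26.5) = 0.01837 K/W
R_hardwood = L/(kA) = 0.175/(0.178×26.5) = 0.0371 K/W
R_outer film = 1/(h_o·A) = 1/(22×26.5) = 0.001715 K/W
R_total = 0.06055 K/W
Q = ΔT / R_total = 90 / 0.06055

Q ≈ 1490 W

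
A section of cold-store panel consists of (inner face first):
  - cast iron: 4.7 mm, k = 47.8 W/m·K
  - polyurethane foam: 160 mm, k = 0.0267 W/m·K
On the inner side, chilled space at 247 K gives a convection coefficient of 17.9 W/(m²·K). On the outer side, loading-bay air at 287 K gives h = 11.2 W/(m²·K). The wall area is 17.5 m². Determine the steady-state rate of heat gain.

Q ≈ 114 W

Model the wall as resistances in series:
R_inner film = 1/(h_i·A) = 1/(17.9×17.5) = 0.003192 K/W
R_cast iron = L/(kA) = 0.0047/(47.8×17.5) = 5.619×10^-6 K/W
R_polyurethane foam = L/(kA) = 0.16/(0.0267×17.5) = 0.3424 K/W
R_outer film = 1/(h_o·A) = 1/(11.2×17.5) = 0.005102 K/W
R_total = 0.3507 K/W
Q = ΔT / R_total = 40 / 0.3507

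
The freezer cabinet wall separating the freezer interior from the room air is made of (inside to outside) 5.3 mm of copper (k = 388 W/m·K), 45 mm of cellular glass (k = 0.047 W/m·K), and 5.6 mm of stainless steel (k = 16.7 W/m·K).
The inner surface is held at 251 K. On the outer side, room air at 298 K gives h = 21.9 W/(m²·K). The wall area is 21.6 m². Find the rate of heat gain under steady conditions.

Q ≈ 1010 W

Treating each layer as a thermal resistance in series:
R_copper = L/(kA) = 0.0053/(388×21.6) = 6.324×10^-7 K/W
R_cellular glass = L/(kA) = 0.045/(0.047×21.6) = 0.04433 K/W
R_stainless steel = L/(kA) = 0.0056/(16.7×21.6) = 1.552×10^-5 K/W
R_outer film = 1/(h_o·A) = 1/(21.9×21.6) = 0.002114 K/W
R_total = 0.04646 K/W
Q = ΔT / R_total = 47 / 0.04646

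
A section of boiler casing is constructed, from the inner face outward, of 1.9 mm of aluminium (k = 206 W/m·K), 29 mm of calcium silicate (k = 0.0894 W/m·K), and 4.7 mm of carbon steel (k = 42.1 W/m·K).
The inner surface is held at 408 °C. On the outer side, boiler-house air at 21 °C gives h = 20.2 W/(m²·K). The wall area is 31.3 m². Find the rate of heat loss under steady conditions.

Q ≈ 32400 W

Treating each layer as a thermal resistance in series:
R_aluminium = L/(kA) = 0.0019/(206×31.3) = 2.947×10^-7 K/W
R_calcium silicate = L/(kA) = 0.029/(0.0894×31.3) = 0.01036 K/W
R_carbon steel = L/(kA) = 0.0047/(42.1×31.3) = 3.567×10^-6 K/W
R_outer film = 1/(h_o·A) = 1/(20.2×31.3) = 0.001582 K/W
R_total = 0.01195 K/W
Q = ΔT / R_total = 387 / 0.01195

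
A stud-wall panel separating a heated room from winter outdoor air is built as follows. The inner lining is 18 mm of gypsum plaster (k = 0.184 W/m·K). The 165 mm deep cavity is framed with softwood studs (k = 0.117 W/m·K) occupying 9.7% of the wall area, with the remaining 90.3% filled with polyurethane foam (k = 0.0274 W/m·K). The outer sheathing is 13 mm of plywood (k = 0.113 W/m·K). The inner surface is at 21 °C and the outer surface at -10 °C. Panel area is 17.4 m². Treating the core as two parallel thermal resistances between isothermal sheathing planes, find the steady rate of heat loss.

Q ≈ 113 W

Sheathing layers in series; stud and cavity paths in parallel between them.
R_inner = 0.018/(0.184×17.4) = 0.005622 K/W
R_stud  = 0.165/(0.117×0.097×17.4) = 0.8356 K/W
R_cav   = 0.165/(0.0274×0.903×17.4) = 0.3833 K/W
1/R_core = 1/R_stud + 1/R_cav → R_core = 0.2627 K/W
R_outer = 0.013/(0.113×17.4) = 0.006612 K/W
R_total = 0.275 K/W
Q = ΔT/R_total = 31/0.275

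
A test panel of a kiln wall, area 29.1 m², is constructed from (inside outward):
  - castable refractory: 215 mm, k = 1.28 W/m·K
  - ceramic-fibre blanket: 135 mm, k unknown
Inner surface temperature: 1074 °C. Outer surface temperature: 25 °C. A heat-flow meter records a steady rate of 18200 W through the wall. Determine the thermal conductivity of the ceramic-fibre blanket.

Treating each layer as a thermal resistance in series:
R_castable refractory = L/(kA) = 0.215/(1.28×29.1) = 0.005772 K/W
Sum of known resistances R_other = 0.005772 K/W
Total R = ΔT/Q = 1049/18200 = 0.05764 K/W
R_ceramic-fibre blanket = R_total − R_other = 0.05187 K/W
k = L/(R·A) = 0.135/(0.05187×29.1)

k ≈ 0.0894 W/(m·K)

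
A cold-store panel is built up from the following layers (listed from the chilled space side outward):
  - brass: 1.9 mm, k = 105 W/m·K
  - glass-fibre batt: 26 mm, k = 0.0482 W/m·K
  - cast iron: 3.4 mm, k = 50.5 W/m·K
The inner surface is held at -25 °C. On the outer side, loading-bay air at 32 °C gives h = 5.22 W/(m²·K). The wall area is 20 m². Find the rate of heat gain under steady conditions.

Using the resistance-network approach (series):
R_brass = L/(kA) = 0.0019/(105×20) = 9.048×10^-7 K/W
R_glass-fibre batt = L/(kA) = 0.026/(0.0482×20) = 0.02697 K/W
R_cast iron = L/(kA) = 0.0034/(50.5×20) = 3.366×10^-6 K/W
R_outer film = 1/(h_o·A) = 1/(5.22×20) = 0.009579 K/W
R_total = 0.03655 K/W
Q = ΔT / R_total = 57 / 0.03655

Q ≈ 1560 W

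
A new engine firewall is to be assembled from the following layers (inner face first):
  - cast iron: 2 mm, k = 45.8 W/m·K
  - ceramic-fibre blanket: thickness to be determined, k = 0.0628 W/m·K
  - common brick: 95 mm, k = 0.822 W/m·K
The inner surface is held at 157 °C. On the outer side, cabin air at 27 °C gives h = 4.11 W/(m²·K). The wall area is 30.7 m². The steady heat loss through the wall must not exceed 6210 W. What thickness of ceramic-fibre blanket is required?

Series thermal resistances:
R_cast iron = L/(kA) = 0.002/(45.8×30.7) = 1.422×10^-6 K/W
R_common brick = L/(kA) = 0.095/(0.822×30.7) = 0.003765 K/W
R_outer film = 1/(h_o·A) = 1/(4.11×30.7) = 0.007925 K/W
Sum of the known resistances R_other = 0.01169 K/W
Required total resistance R_tot = ΔT/Q_allow = 130/6210 = 0.02093 K/W
R_ceramic-fibre blanket = R_tot − R_other = 0.009243 K/W
L = R·k·A = 0.009243×0.0628×30.7

L ≈ 17.8 mm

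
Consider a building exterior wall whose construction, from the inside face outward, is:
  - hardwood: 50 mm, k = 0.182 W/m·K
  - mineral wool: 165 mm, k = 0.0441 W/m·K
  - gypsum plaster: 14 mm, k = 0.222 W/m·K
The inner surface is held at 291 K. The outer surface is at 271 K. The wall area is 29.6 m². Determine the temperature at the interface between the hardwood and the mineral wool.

T ≈ 290 K

Using the resistance-network approach (series):
R_hardwood = L/(kA) = 0.05/(0.182×29.6) = 0.009281 K/W
R_mineral wool = L/(kA) = 0.165/(0.0441×29.6) = 0.1264 K/W
R_gypsum plaster = L/(kA) = 0.014/(0.222×29.6) = 0.002131 K/W
R_total = 0.1378 K/W;  Q = ΔT/R_total = 20/0.1378 = 145.1 W
T_interface = T_inner − Q·ΣR(inner→interface) = 291 − 145×0.009281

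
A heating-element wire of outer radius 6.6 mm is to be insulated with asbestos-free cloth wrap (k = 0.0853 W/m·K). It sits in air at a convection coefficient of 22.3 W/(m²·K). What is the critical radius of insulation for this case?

r_cr ≈ 3.83 mm

For a cylinder r_cr = k/h = 0.0853/22.3
r_cr = 3.83 mm; since the bare radius (6.6 mm) is above r_cr, any added insulation will reduce heat loss.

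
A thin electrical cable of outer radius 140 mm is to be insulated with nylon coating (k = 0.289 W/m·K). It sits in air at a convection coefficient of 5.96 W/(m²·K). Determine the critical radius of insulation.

For a cylinder r_cr = k/h = 0.289/5.96
r_cr = 48.5 mm; since the bare radius (140 mm) is above r_cr, any added insulation will reduce heat loss.

r_cr ≈ 48.5 mm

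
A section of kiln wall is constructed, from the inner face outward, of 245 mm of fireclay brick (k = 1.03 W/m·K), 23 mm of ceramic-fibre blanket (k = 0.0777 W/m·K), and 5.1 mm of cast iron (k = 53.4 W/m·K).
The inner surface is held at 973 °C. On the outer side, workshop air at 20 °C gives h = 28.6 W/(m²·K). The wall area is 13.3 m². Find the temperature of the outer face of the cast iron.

T ≈ 78.6 °C

Using the resistance-network approach (series):
R_fireclay brick = L/(kA) = 0.245/(1.03×13.3) = 0.01788 K/W
R_ceramic-fibre blanket = L/(kA) = 0.023/(0.0777×13.3) = 0.02226 K/W
R_cast iron = L/(kA) = 0.0051/(53.4×13.3) = 7.181×10^-6 K/W
R_outer film = 1/(h_o·A) = 1/(28.6×13.3) = 0.002629 K/W
R_total = 0.04278 K/W;  Q = ΔT/R_total = 953/0.04278 = 22280 W
T_interface = T_inner − Q·ΣR(inner→interface) = 973 − 22300×0.04015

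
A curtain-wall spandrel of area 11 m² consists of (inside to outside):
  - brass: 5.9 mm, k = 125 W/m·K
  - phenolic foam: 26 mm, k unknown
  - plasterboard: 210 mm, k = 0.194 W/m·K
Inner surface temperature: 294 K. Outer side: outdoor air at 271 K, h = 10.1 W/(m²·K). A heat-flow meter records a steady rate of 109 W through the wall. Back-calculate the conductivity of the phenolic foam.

k ≈ 0.0228 W/(m·K)

Model the wall as resistances in series:
R_brass = L/(kA) = 0.0059/(125×11) = 4.291×10^-6 K/W
R_plasterboard = L/(kA) = 0.21/(0.194×11) = 0.09841 K/W
R_outer film = 1/(h_o·A) = 1/(10.1×11) = 0.009001 K/W
Sum of known resistances R_other = 0.1074 K/W
Total R = ΔT/Q = 23/109 = 0.211 K/W
R_phenolic foam = R_total − R_other = 0.1036 K/W
k = L/(R·A) = 0.026/(0.1036×11)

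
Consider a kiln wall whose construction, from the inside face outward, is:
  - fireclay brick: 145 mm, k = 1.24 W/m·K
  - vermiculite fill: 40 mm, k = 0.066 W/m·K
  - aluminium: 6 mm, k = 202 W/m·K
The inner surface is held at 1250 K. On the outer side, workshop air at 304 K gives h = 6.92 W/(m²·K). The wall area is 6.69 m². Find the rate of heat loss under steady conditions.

Using the resistance-network approach (series):
R_fireclay brick = L/(kA) = 0.145/(1.24×6.69) = 0.01748 K/W
R_vermiculite fill = L/(kA) = 0.04/(0.066×6.69) = 0.09059 K/W
R_aluminium = L/(kA) = 0.006/(202×6.69) = 4.44×10^-6 K/W
R_outer film = 1/(h_o·A) = 1/(6.92×6.69) = 0.0216 K/W
R_total = 0.1297 K/W
Q = ΔT / R_total = 946 / 0.1297

Q ≈ 7300 W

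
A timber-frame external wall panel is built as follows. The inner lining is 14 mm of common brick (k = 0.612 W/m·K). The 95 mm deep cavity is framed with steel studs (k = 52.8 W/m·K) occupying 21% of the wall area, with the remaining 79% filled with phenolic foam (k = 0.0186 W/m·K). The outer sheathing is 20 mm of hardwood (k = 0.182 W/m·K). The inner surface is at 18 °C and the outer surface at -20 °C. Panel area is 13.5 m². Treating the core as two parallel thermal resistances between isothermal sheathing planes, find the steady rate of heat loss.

Q ≈ 3630 W

Sheathing layers in series; stud and cavity paths in parallel between them.
R_inner = 0.014/(0.612×13.5) = 0.001695 K/W
R_stud  = 0.095/(52.8×0.21×13.5) = 6.347×10^-4 K/W
R_cav   = 0.095/(0.0186×0.79×13.5) = 0.4789 K/W
1/R_core = 1/R_stud + 1/R_cav → R_core = 6.338×10^-4 K/W
R_outer = 0.02/(0.182×13.5) = 0.00814 K/W
R_total = 0.01047 K/W
Q = ΔT/R_total = 38/0.01047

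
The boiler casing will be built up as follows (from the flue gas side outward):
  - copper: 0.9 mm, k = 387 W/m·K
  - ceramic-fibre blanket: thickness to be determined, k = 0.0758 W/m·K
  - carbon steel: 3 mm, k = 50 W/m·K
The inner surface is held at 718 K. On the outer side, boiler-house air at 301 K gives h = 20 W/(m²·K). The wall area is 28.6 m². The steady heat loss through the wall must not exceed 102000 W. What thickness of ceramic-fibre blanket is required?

Using the resistance-network approach (series):
R_copper = L/(kA) = 0.0009/(387×28.6) = 8.131×10^-8 K/W
R_carbon steel = L/(kA) = 0.003/(50×28.6) = 2.098×10^-6 K/W
R_outer film = 1/(h_o·A) = 1/(20×28.6) = 0.001748 K/W
Sum of the known resistances R_other = 0.00175 K/W
Required total resistance R_tot = ΔT/Q_allow = 417/102000 = 0.004088 K/W
R_ceramic-fibre blanket = R_tot − R_other = 0.002338 K/W
L = R·k·A = 0.002338×0.0758×28.6

L ≈ 5.07 mm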